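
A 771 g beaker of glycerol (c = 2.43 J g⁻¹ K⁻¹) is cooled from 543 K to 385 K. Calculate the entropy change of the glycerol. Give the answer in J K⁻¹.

ΔS = -644 J/K

ΔS = ∫dQ_rev/T = m c ln(T₂/T₁) = 771 × 2.43 × ln(385/543) = -644 J/K.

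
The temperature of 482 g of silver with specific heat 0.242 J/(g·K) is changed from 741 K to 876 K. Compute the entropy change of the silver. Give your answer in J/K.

ΔS = 19.5 J/K

ΔS = ∫dQ_rev/T = m c ln(T₂/T₁) = 482 × 0.242 × ln(876/741) = 19.5 J/K.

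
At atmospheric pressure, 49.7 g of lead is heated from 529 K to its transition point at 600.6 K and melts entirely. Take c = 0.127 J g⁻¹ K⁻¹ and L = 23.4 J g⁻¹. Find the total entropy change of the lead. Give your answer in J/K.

Warming step: ΔS₁ = m c ln(T_tr/T_i) = 49.7 × 0.127 × ln(600.6/529) = 0.8012 J/K.
Phase change: ΔS₂ = +mL/T_tr = 49.7 × 23.4 / 600.6 = 1.936 J/K.
ΔS_total = (0.8012) + (1.936) = 2.74 J/K.

ΔS = 2.74 J/K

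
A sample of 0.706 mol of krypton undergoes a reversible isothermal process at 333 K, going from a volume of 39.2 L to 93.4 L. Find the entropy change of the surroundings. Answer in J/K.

For an isothermal ideal gas ΔS_gas = nR ln(V₂/V₁) = 0.706 × 8.314 × ln(93.4/39.2) = 5.1 J/K.
The process is reversible, so ΔS_surr = −ΔS_gas = -5.1 J/K and ΔS_universe = 0.

ΔS_surr = -5.1 J/K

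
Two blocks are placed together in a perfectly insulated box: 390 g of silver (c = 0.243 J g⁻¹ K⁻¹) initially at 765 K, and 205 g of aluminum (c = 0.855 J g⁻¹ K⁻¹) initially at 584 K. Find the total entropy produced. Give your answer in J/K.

Energy balance: T_f = (m₁c₁T₁ + m₂c₂T₂)/(m₁c₁ + m₂c₂) = 647.52 K.
ΔS₁ = m₁c₁ ln(T_f/T₁) = 94.77 × ln(647.52/765) = -15.8 J/K.
ΔS₂ = m₂c₂ ln(T_f/T₂) = 175.275 × ln(647.52/584) = 18.1 J/K.
ΔS_total = -15.8 + 18.1 = 2.3 J/K.

ΔS_total = 2.3 J/K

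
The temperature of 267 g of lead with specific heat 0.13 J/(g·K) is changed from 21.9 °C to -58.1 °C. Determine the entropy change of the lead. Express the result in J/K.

ΔS = -11 J/K

In kelvin: T₁ = 295.05 K, T₂ = 215.05 K. ΔS = ∫dQ_rev/T = m c ln(T₂/T₁) = 267 × 0.13 × ln(215.05/295.05) = -11 J/K.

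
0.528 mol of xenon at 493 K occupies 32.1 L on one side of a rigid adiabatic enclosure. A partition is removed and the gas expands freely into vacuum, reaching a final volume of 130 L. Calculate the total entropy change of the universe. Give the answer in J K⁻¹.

ΔS_universe = 6.14 J/K

For an ideal gas in free expansion Q = 0 and W = 0, so T is unchanged.
Entropy is a state function; using a reversible isothermal path, ΔS_gas = nR ln(V₂/V₁) = 0.528 × 8.314 × ln(130/32.1) = 6.14 J/K.
The insulated surroundings exchange no heat, so ΔS_surr = 0 and ΔS_universe = ΔS_gas.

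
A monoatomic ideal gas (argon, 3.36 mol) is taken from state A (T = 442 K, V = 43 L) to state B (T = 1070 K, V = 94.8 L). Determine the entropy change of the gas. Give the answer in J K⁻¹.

ΔS = 59.1 J/K

Entropy is a state function: ΔS = nC_V ln(T₂/T₁) + nR ln(V₂/V₁), with C_V = 3R/2 = 12.47 J mol⁻¹ K⁻¹ for a monoatomic ideal gas.
ΔS = 3.36 × [12.47 × ln(1070/442) + 8.314 × ln(94.8/43)] = 59.1 J/K.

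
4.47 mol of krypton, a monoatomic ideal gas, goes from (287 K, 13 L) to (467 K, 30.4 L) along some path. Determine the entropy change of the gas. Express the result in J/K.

Entropy is a state function: ΔS = nC_V ln(T₂/T₁) + nR ln(V₂/V₁), with C_V = 3R/2 = 12.47 J mol⁻¹ K⁻¹ for a monoatomic ideal gas.
ΔS = 4.47 × [12.47 × ln(467/287) + 8.314 × ln(30.4/13)] = 58.7 J/K.

ΔS = 58.7 J/K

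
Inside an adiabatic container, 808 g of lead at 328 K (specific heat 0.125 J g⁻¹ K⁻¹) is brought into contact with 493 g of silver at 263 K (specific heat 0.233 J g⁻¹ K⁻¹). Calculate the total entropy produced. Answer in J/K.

Energy balance: T_f = (m₁c₁T₁ + m₂c₂T₂)/(m₁c₁ + m₂c₂) = 293.41 K.
ΔS₁ = m₁c₁ ln(T_f/T₁) = 101 × ln(293.41/328) = -11.26 J/K.
ΔS₂ = m₂c₂ ln(T_f/T₂) = 114.869 × ln(293.41/263) = 12.57 J/K.
ΔS_total = -11.26 + 12.57 = 1.31 J/K.

ΔS_total = 1.31 J/K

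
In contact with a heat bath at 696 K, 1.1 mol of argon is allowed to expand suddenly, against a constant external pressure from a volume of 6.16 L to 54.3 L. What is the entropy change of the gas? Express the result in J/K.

Entropy is a state function, so ΔS_gas depends only on the end states.
For an isothermal ideal gas ΔS_gas = nR ln(V₂/V₁) = 1.1 × 8.314 × ln(54.3/6.16) = 19.9 J/K.

ΔS_gas = 19.9 J/K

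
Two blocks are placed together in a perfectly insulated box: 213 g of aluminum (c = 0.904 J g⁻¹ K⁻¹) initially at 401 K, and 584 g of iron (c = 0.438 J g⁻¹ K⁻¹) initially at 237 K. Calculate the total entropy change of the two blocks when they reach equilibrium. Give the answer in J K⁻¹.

ΔS_total = 15.4 J/K

Energy balance: T_f = (m₁c₁T₁ + m₂c₂T₂)/(m₁c₁ + m₂c₂) = 307.43 K.
ΔS₁ = m₁c₁ ln(T_f/T₁) = 192.552 × ln(307.43/401) = -51.16 J/K.
ΔS₂ = m₂c₂ ln(T_f/T₂) = 255.792 × ln(307.43/237) = 66.56 J/K.
ΔS_total = -51.16 + 66.56 = 15.4 J/K.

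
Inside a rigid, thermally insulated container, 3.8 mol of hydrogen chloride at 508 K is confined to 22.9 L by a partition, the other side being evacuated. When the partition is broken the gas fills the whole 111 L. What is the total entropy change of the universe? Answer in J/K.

ΔS_universe = 49.9 J/K

For an ideal gas in free expansion Q = 0 and W = 0, so T is unchanged.
Entropy is a state function; using a reversible isothermal path, ΔS_gas = nR ln(V₂/V₁) = 3.8 × 8.314 × ln(111/22.9) = 49.9 J/K.
The insulated surroundings exchange no heat, so ΔS_surr = 0 and ΔS_universe = ΔS_gas.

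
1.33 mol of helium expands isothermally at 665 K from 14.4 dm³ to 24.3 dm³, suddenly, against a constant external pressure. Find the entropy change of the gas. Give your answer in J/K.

Entropy is a state function, so ΔS_gas depends only on the end states.
For an isothermal ideal gas ΔS_gas = nR ln(V₂/V₁) = 1.33 × 8.314 × ln(24.3/14.4) = 5.79 J/K.

ΔS_gas = 5.79 J/K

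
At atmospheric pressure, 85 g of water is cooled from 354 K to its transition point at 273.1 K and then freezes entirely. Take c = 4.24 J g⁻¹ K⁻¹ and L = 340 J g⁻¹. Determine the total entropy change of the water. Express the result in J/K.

ΔS = -199 J/K

Cooling step: ΔS₁ = m c ln(T_tr/T_i) = 85 × 4.24 × ln(273.1/354) = -93.51 J/K.
Phase change: ΔS₂ = −mL/T_tr = −85 × 340 / 273.1 = -105.8 J/K.
ΔS_total = (-93.51) + (-105.8) = -199 J/K.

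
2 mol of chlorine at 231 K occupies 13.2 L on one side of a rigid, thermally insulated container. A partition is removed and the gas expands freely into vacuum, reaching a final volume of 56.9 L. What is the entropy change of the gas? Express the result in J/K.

No heat is exchanged and no work is done, so the ideal-gas temperature stays constant.
Entropy is a state function; using a reversible isothermal path, ΔS_gas = nR ln(V₂/V₁) = 2 × 8.314 × ln(56.9/13.2) = 24.3 J/K.

ΔS_gas = 24.3 J/K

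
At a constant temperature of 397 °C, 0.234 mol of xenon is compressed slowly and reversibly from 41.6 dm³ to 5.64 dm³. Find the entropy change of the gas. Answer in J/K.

For an isothermal ideal gas ΔS_gas = nR ln(V₂/V₁) = 0.234 × 8.314 × ln(5.64/41.6) = -3.89 J/K.

ΔS_gas = -3.89 J/K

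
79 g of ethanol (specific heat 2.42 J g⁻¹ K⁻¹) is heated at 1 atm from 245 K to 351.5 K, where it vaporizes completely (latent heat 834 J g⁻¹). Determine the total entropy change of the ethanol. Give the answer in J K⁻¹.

Warming step: ΔS₁ = m c ln(T_tr/T_i) = 79 × 2.42 × ln(351.5/245) = 69.01 J/K.
Phase change: ΔS₂ = +mL/T_tr = 79 × 834 / 351.5 = 187.4 J/K.
ΔS_total = (69.01) + (187.4) = 256 J/K.

ΔS = 256 J/K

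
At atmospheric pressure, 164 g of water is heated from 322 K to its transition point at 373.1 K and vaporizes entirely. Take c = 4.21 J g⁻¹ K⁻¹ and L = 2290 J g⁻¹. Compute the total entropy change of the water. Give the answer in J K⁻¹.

Warming step: ΔS₁ = m c ln(T_tr/T_i) = 164 × 4.21 × ln(373.1/322) = 101.7 J/K.
Phase change: ΔS₂ = +mL/T_tr = 164 × 2290 / 373.1 = 1007 J/K.
ΔS_total = (101.7) + (1007) = 1110 J/K.

ΔS = 1110 J/K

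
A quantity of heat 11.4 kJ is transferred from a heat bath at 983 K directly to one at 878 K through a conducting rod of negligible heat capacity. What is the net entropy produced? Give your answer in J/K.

ΔS_hot = −Q/T_H = −11400/983 = -11.597 J/K and ΔS_cold = +Q/T_C = 11400/878 = 12.984 J/K.
ΔS_total = -11.597 + 12.984 = 1.39 J/K, positive as the second law requires.

ΔS_total = 1.39 J/K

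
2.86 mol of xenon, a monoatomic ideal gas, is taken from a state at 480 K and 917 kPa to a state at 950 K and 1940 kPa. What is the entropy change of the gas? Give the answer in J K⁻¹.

ΔS = nC_p ln(T₂/T₁) − nR ln(P₂/P₁), with C_p = 5R/2 = 20.79 J mol⁻¹ K⁻¹ for a monoatomic ideal gas.
ΔS = 2.86 × [20.79 × ln(950/480) − 8.314 × ln(1940/917)] = 22.8 J/K.

ΔS = 22.8 J/K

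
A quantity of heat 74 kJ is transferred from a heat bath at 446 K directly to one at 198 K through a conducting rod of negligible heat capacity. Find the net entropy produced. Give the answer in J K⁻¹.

ΔS_total = 208 J/K

ΔS_hot = −Q/T_H = −74000/446 = -165.9 J/K and ΔS_cold = +Q/T_C = 74000/198 = 373.7 J/K.
ΔS_total = -165.9 + 373.7 = 208 J/K, positive as the second law requires.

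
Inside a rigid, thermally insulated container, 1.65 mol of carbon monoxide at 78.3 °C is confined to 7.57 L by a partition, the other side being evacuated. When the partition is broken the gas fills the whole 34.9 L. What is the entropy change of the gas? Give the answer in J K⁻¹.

ΔS_gas = 21 J/K

No heat is exchanged and no work is done, so the ideal-gas temperature stays constant.
Entropy is a state function; using a reversible isothermal path, ΔS_gas = nR ln(V₂/V₁) = 1.65 × 8.314 × ln(34.9/7.57) = 21 J/K.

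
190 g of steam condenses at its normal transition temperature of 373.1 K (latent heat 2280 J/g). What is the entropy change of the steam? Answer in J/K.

ΔS = -1160 J/K

Heat released by the substance: Q = −mL = −190 × 2280 = −433200 J.
At constant T, ΔS = Q_rev/T = −433200 / 373.1 = -1160 J/K.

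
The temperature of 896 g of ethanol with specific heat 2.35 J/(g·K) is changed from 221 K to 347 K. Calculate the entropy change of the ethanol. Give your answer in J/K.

ΔS = 950 J/K

ΔS = ∫dQ_rev/T = m c ln(T₂/T₁) = 896 × 2.35 × ln(347/221) = 950 J/K.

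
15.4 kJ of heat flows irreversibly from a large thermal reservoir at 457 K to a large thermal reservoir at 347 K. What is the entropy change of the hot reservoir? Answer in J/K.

ΔS_hot = -33.7 J/K

The hot reservoir loses heat Q, so ΔS_hot = −Q/T_H = −15400/457 = -33.7 J/K.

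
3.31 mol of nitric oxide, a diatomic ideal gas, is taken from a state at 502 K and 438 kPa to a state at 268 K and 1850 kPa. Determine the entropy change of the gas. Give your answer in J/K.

ΔS = nC_p ln(T₂/T₁) − nR ln(P₂/P₁), with C_p = 7R/2 = 29.1 J mol⁻¹ K⁻¹ for a diatomic ideal gas.
ΔS = 3.31 × [29.1 × ln(268/502) − 8.314 × ln(1850/438)] = -100 J/K.

ΔS = -100 J/K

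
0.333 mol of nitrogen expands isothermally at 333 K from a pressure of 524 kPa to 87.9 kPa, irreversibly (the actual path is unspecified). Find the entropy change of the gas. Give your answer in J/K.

Entropy is a state function, so ΔS_gas depends only on the end states.
For an isothermal ideal gas ΔS_gas = nR ln(P₁/P₂) = 0.333 × 8.314 × ln(524/87.9) = 4.94 J/K.

ΔS_gas = 4.94 J/K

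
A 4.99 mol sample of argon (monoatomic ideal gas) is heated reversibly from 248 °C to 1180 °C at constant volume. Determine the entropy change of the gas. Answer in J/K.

In kelvin: T₁ = 521.15 K, T₂ = 1453.15 K. At constant volume, ΔS = nC_V ln(T₂/T₁) with C_V = 3R/2 = 12.47 J mol⁻¹ K⁻¹.
ΔS = 4.99 × 12.47 × ln(1453.15/521.15) = 63.8 J/K.

ΔS = 63.8 J/K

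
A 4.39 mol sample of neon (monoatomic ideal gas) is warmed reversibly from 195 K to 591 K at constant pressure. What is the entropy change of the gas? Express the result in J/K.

At constant pressure, ΔS = nC_p ln(T₂/T₁) with C_p = 5R/2 = 20.79 J mol⁻¹ K⁻¹.
ΔS = 4.39 × 20.79 × ln(591/195) = 101 J/K.

ΔS = 101 J/K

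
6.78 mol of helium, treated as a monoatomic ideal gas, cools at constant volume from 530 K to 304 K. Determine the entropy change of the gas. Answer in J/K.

At constant volume, ΔS = nC_V ln(T₂/T₁) with C_V = 3R/2 = 12.47 J mol⁻¹ K⁻¹.
ΔS = 6.78 × 12.47 × ln(304/530) = -47 J/K.

ΔS = -47 J/K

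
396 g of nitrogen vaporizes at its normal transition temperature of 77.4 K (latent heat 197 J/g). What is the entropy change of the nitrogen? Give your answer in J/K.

Heat absorbed by the substance: Q = mL = 396 × 197 = 78012 J.
At constant T, ΔS = Q_rev/T = 78012 / 77.4 = 1010 J/K.

ΔS = 1010 J/K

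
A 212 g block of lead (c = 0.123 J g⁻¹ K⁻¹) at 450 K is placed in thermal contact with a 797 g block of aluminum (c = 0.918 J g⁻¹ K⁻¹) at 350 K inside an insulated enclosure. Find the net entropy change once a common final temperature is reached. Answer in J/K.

Energy balance: T_f = (m₁c₁T₁ + m₂c₂T₂)/(m₁c₁ + m₂c₂) = 353.44 K.
ΔS₁ = m₁c₁ ln(T_f/T₁) = 26.076 × ln(353.44/450) = -6.298 J/K.
ΔS₂ = m₂c₂ ln(T_f/T₂) = 731.646 × ln(353.44/350) = 7.159 J/K.
ΔS_total = -6.298 + 7.159 = 0.861 J/K.

ΔS_total = 0.861 J/K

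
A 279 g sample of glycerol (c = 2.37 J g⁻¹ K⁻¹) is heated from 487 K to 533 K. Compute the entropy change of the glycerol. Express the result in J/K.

ΔS = ∫dQ_rev/T = m c ln(T₂/T₁) = 279 × 2.37 × ln(533/487) = 59.7 J/K.

ΔS = 59.7 J/K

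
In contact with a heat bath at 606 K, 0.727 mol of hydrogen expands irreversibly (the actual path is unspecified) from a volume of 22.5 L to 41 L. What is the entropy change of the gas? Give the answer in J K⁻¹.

ΔS_gas = 3.63 J/K

Entropy is a state function, so ΔS_gas depends only on the end states.
For an isothermal ideal gas ΔS_gas = nR ln(V₂/V₁) = 0.727 × 8.314 × ln(41/22.5) = 3.63 J/K.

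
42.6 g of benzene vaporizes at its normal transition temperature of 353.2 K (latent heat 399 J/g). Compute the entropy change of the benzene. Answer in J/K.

Heat absorbed by the substance: Q = mL = 42.6 × 399 = 16997.4 J.
At constant T, ΔS = Q_rev/T = 16997.4 / 353.2 = 48.1 J/K.

ΔS = 48.1 J/K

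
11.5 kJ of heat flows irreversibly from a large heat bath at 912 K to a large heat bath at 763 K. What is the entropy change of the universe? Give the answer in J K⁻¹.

ΔS_total = 2.46 J/K

ΔS_hot = −Q/T_H = −11500/912 = -12.61 J/K and ΔS_cold = +Q/T_C = 11500/763 = 15.07 J/K.
ΔS_total = -12.61 + 15.07 = 2.46 J/K, positive as the second law requires.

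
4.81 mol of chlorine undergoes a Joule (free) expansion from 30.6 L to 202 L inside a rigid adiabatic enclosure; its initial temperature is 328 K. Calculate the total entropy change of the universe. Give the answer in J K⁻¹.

ΔS_universe = 75.5 J/K

For an ideal gas in free expansion Q = 0 and W = 0, so T is unchanged.
Entropy is a state function; using a reversible isothermal path, ΔS_gas = nR ln(V₂/V₁) = 4.81 × 8.314 × ln(202/30.6) = 75.5 J/K.
The insulated surroundings exchange no heat, so ΔS_surr = 0 and ΔS_universe = ΔS_gas.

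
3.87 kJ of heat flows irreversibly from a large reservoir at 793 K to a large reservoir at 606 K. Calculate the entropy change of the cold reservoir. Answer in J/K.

The cold reservoir gains heat Q, so ΔS_cold = +Q/T_C = 3870/606 = 6.39 J/K.

ΔS_cold = 6.39 J/K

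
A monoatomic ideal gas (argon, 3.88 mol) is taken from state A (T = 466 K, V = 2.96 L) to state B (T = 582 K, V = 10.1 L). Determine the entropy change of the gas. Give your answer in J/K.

ΔS = 50.3 J/K

Entropy is a state function: ΔS = nC_V ln(T₂/T₁) + nR ln(V₂/V₁), with C_V = 3R/2 = 12.47 J mol⁻¹ K⁻¹ for a monoatomic ideal gas.
ΔS = 3.88 × [12.47 × ln(582/466) + 8.314 × ln(10.1/2.96)] = 50.3 J/K.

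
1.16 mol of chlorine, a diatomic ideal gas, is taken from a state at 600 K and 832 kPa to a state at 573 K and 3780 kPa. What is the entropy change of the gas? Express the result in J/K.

ΔS = -16.2 J/K

ΔS = nC_p ln(T₂/T₁) − nR ln(P₂/P₁), with C_p = 7R/2 = 29.1 J mol⁻¹ K⁻¹ for a diatomic ideal gas.
ΔS = 1.16 × [29.1 × ln(573/600) − 8.314 × ln(3780/832)] = -16.2 J/K.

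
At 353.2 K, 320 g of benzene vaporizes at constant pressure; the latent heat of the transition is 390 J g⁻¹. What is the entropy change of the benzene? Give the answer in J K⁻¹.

Heat absorbed by the substance: Q = mL = 320 × 390 = 124800 J.
At constant T, ΔS = Q_rev/T = 124800 / 353.2 = 353 J/K.

ΔS = 353 J/K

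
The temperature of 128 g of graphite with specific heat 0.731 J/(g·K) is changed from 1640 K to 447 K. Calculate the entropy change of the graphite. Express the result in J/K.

ΔS = ∫dQ_rev/T = m c ln(T₂/T₁) = 128 × 0.731 × ln(447/1640) = -122 J/K.

ΔS = -122 J/K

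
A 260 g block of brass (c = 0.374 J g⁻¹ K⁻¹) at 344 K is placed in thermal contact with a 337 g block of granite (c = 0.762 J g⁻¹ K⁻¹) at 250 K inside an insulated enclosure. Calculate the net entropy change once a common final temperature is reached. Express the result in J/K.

Energy balance: T_f = (m₁c₁T₁ + m₂c₂T₂)/(m₁c₁ + m₂c₂) = 275.82 K.
ΔS₁ = m₁c₁ ln(T_f/T₁) = 97.24 × ln(275.82/344) = -21.48 J/K.
ΔS₂ = m₂c₂ ln(T_f/T₂) = 256.794 × ln(275.82/250) = 25.24 J/K.
ΔS_total = -21.48 + 25.24 = 3.76 J/K.

ΔS_total = 3.76 J/K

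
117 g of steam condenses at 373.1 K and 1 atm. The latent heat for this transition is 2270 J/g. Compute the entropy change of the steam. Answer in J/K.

ΔS = -712 J/K

Heat released by the substance: Q = −mL = −117 × 2270 = −265590 J.
At constant T, ΔS = Q_rev/T = −265590 / 373.1 = -712 J/K.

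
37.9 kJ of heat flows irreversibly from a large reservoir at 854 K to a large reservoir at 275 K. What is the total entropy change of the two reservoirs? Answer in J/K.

ΔS_total = 93.4 J/K

ΔS_hot = −Q/T_H = −37900/854 = -44.38 J/K and ΔS_cold = +Q/T_C = 37900/275 = 137.8 J/K.
ΔS_total = -44.38 + 137.8 = 93.4 J/K, positive as the second law requires.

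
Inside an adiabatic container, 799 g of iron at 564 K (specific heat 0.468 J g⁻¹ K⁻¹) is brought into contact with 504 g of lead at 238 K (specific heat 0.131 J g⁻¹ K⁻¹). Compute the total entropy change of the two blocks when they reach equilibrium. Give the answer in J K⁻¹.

ΔS_total = 17 J/K

Energy balance: T_f = (m₁c₁T₁ + m₂c₂T₂)/(m₁c₁ + m₂c₂) = 515.08 K.
ΔS₁ = m₁c₁ ln(T_f/T₁) = 373.932 × ln(515.08/564) = -33.93 J/K.
ΔS₂ = m₂c₂ ln(T_f/T₂) = 66.024 × ln(515.08/238) = 50.97 J/K.
ΔS_total = -33.93 + 50.97 = 17 J/K.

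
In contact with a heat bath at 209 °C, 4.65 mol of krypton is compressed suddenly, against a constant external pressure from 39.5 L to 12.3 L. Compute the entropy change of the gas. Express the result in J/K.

ΔS_gas = -45.1 J/K

Entropy is a state function, so ΔS_gas depends only on the end states.
For an isothermal ideal gas ΔS_gas = nR ln(V₂/V₁) = 4.65 × 8.314 × ln(12.3/39.5) = -45.1 J/K.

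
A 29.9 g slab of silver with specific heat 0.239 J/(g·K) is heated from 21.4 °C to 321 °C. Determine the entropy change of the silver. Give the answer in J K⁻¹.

ΔS = 5.01 J/K

In kelvin: T₁ = 294.55 K, T₂ = 594.15 K. ΔS = ∫dQ_rev/T = m c ln(T₂/T₁) = 29.9 × 0.239 × ln(594.15/294.55) = 5.01 J/K.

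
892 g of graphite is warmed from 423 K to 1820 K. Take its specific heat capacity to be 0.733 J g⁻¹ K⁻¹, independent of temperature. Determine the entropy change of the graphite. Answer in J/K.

ΔS = 954 J/K

ΔS = ∫dQ_rev/T = m c ln(T₂/T₁) = 892 × 0.733 × ln(1820/423) = 954 J/K.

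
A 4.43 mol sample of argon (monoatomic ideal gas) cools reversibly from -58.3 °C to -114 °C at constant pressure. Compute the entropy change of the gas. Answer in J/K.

ΔS = -27.6 J/K

In kelvin: T₁ = 214.85 K, T₂ = 159.15 K. At constant pressure, ΔS = nC_p ln(T₂/T₁) with C_p = 5R/2 = 20.79 J mol⁻¹ K⁻¹.
ΔS = 4.43 × 20.79 × ln(159.15/214.85) = -27.6 J/K.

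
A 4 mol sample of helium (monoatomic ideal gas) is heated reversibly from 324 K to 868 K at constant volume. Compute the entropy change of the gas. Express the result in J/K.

At constant volume, ΔS = nC_V ln(T₂/T₁) with C_V = 3R/2 = 12.47 J mol⁻¹ K⁻¹.
ΔS = 4 × 12.47 × ln(868/324) = 49.2 J/K.

ΔS = 49.2 J/K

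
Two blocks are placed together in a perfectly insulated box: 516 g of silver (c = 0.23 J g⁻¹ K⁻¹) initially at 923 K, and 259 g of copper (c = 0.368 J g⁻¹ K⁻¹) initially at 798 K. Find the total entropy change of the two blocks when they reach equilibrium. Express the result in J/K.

Energy balance: T_f = (m₁c₁T₁ + m₂c₂T₂)/(m₁c₁ + m₂c₂) = 867.33 K.
ΔS₁ = m₁c₁ ln(T_f/T₁) = 118.68 × ln(867.33/923) = -7.384 J/K.
ΔS₂ = m₂c₂ ln(T_f/T₂) = 95.312 × ln(867.33/798) = 7.94 J/K.
ΔS_total = -7.384 + 7.94 = 0.556 J/K.

ΔS_total = 0.556 J/K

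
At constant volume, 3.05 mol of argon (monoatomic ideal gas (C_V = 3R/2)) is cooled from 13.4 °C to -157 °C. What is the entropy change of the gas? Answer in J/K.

ΔS = -34.3 J/K

In kelvin: T₁ = 286.55 K, T₂ = 116.15 K. At constant volume, ΔS = nC_V ln(T₂/T₁) with C_V = 3R/2 = 12.47 J mol⁻¹ K⁻¹.
ΔS = 3.05 × 12.47 × ln(116.15/286.55) = -34.3 J/K.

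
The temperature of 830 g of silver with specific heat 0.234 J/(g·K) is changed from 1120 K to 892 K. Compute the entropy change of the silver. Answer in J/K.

ΔS = -44.2 J/K

ΔS = ∫dQ_rev/T = m c ln(T₂/T₁) = 830 × 0.234 × ln(892/1120) = -44.2 J/K.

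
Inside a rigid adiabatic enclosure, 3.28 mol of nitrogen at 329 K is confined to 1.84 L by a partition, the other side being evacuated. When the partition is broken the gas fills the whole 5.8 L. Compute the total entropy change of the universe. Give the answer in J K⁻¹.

For an ideal gas in free expansion Q = 0 and W = 0, so T is unchanged.
Entropy is a state function; using a reversible isothermal path, ΔS_gas = nR ln(V₂/V₁) = 3.28 × 8.314 × ln(5.8/1.84) = 31.3 J/K.
The insulated surroundings exchange no heat, so ΔS_surr = 0 and ΔS_universe = ΔS_gas.

ΔS_universe = 31.3 J/K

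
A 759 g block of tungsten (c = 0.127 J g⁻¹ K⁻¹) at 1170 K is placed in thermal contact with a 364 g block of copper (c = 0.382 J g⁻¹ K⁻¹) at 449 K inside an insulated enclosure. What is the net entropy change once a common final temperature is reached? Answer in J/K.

ΔS_total = 26.6 J/K

Energy balance: T_f = (m₁c₁T₁ + m₂c₂T₂)/(m₁c₁ + m₂c₂) = 744.19 K.
ΔS₁ = m₁c₁ ln(T_f/T₁) = 96.393 × ln(744.19/1170) = -43.614 J/K.
ΔS₂ = m₂c₂ ln(T_f/T₂) = 139.048 × ln(744.19/449) = 70.257 J/K.
ΔS_total = -43.614 + 70.257 = 26.6 J/K.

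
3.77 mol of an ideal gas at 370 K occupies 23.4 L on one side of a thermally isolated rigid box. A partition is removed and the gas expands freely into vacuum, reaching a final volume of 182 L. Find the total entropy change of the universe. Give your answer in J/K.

ΔS_universe = 64.3 J/K

No heat is exchanged and no work is done, so the ideal-gas temperature stays constant.
Entropy is a state function; using a reversible isothermal path, ΔS_gas = nR ln(V₂/V₁) = 3.77 × 8.314 × ln(182/23.4) = 64.3 J/K.
The insulated surroundings exchange no heat, so ΔS_surr = 0 and ΔS_universe = ΔS_gas.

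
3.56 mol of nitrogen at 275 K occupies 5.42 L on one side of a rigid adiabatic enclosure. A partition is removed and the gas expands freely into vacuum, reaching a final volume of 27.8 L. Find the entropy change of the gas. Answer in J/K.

For an ideal gas in free expansion Q = 0 and W = 0, so T is unchanged.
Entropy is a state function; using a reversible isothermal path, ΔS_gas = nR ln(V₂/V₁) = 3.56 × 8.314 × ln(27.8/5.42) = 48.4 J/K.

ΔS_gas = 48.4 J/K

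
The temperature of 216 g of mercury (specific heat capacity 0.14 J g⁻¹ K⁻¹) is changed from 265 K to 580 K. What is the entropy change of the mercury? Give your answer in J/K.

ΔS = 23.7 J/K

ΔS = ∫dQ_rev/T = m c ln(T₂/T₁) = 216 × 0.14 × ln(580/265) = 23.7 J/K.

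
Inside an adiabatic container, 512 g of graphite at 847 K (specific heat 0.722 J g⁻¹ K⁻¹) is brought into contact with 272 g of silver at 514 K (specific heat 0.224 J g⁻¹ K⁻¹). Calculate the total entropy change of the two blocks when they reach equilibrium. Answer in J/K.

Energy balance: T_f = (m₁c₁T₁ + m₂c₂T₂)/(m₁c₁ + m₂c₂) = 799.88 K.
ΔS₁ = m₁c₁ ln(T_f/T₁) = 369.664 × ln(799.88/847) = -21.159 J/K.
ΔS₂ = m₂c₂ ln(T_f/T₂) = 60.928 × ln(799.88/514) = 26.945 J/K.
ΔS_total = -21.159 + 26.945 = 5.79 J/K.

ΔS_total = 5.79 J/K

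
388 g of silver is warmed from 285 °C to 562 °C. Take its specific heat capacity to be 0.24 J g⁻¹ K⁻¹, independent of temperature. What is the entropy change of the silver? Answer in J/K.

In kelvin: T₁ = 558.15 K, T₂ = 835.15 K. ΔS = ∫dQ_rev/T = m c ln(T₂/T₁) = 388 × 0.24 × ln(835.15/558.15) = 37.5 J/K.

ΔS = 37.5 J/K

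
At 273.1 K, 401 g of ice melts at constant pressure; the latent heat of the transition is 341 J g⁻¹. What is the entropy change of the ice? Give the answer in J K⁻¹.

ΔS = 501 J/K

Heat absorbed by the substance: Q = mL = 401 × 341 = 136741 J.
At constant T, ΔS = Q_rev/T = 136741 / 273.1 = 501 J/K.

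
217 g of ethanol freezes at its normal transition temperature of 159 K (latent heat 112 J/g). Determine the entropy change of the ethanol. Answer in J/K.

Heat released by the substance: Q = −mL = −217 × 112 = −24304 J.
At constant T, ΔS = Q_rev/T = −24304 / 159 = -153 J/K.

ΔS = -153 J/K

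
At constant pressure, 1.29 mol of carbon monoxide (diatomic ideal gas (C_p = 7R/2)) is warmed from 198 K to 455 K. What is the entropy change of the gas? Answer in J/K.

ΔS = 31.2 J/K

At constant pressure, ΔS = nC_p ln(T₂/T₁) with C_p = 7R/2 = 29.1 J mol⁻¹ K⁻¹.
ΔS = 1.29 × 29.1 × ln(455/198) = 31.2 J/K.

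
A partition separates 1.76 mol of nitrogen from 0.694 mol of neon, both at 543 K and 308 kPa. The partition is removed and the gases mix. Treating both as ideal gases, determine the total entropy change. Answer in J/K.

ΔS_mix = 12.2 J/K

Mole fractions: x_A = 1.76/2.45 = 0.717, x_B = 0.283.
ΔS_mix = −R(n_A ln x_A + n_B ln x_B) = −8.314 × (1.76 ln 0.717 + 0.694 ln 0.283) = 12.2 J/K.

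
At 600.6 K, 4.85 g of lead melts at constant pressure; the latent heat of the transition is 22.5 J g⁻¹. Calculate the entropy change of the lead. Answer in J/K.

Heat absorbed by the substance: Q = mL = 4.85 × 22.5 = 109.125 J.
At constant T, ΔS = Q_rev/T = 109.125 / 600.6 = 0.182 J/K.

ΔS = 0.182 J/K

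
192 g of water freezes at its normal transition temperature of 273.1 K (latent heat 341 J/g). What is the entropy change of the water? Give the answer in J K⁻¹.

ΔS = -240 J/K

Heat released by the substance: Q = −mL = −192 × 341 = −65472 J.
At constant T, ΔS = Q_rev/T = −65472 / 273.1 = -240 J/K.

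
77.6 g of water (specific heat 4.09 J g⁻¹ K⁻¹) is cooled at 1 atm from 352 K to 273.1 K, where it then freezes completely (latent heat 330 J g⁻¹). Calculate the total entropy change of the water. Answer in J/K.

Cooling step: ΔS₁ = m c ln(T_tr/T_i) = 77.6 × 4.09 × ln(273.1/352) = -80.55 J/K.
Phase change: ΔS₂ = −mL/T_tr = −77.6 × 330 / 273.1 = -93.77 J/K.
ΔS_total = (-80.55) + (-93.77) = -174 J/K.

ΔS = -174 J/K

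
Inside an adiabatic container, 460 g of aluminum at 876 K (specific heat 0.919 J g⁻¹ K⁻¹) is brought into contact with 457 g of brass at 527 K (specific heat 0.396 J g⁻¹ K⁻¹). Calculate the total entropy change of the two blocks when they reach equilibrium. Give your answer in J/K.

Energy balance: T_f = (m₁c₁T₁ + m₂c₂T₂)/(m₁c₁ + m₂c₂) = 771.38 K.
ΔS₁ = m₁c₁ ln(T_f/T₁) = 422.74 × ln(771.38/876) = -53.77 J/K.
ΔS₂ = m₂c₂ ln(T_f/T₂) = 180.972 × ln(771.38/527) = 68.95 J/K.
ΔS_total = -53.77 + 68.95 = 15.2 J/K.

ΔS_total = 15.2 J/K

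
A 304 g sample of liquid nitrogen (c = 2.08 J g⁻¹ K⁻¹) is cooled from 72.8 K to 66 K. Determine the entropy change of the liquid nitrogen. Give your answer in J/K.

ΔS = ∫dQ_rev/T = m c ln(T₂/T₁) = 304 × 2.08 × ln(66/72.8) = -62 J/K.

ΔS = -62 J/K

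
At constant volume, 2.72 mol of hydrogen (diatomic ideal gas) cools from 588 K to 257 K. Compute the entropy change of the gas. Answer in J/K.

ΔS = -46.8 J/K

At constant volume, ΔS = nC_V ln(T₂/T₁) with C_V = 5R/2 = 20.79 J mol⁻¹ K⁻¹.
ΔS = 2.72 × 20.79 × ln(257/588) = -46.8 J/K.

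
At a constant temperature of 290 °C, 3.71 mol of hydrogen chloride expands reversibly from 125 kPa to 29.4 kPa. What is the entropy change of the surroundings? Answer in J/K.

ΔS_surr = -44.6 J/K

For an isothermal ideal gas ΔS_gas = nR ln(P₁/P₂) = 3.71 × 8.314 × ln(125/29.4) = 44.6 J/K.
The process is reversible, so ΔS_surr = −ΔS_gas = -44.6 J/K and ΔS_universe = 0.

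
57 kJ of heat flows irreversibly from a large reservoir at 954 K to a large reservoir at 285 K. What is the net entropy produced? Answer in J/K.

ΔS_total = 140 J/K

ΔS_hot = −Q/T_H = −57000/954 = -59.75 J/K and ΔS_cold = +Q/T_C = 57000/285 = 200 J/K.
ΔS_total = -59.75 + 200 = 140 J/K, positive as the second law requires.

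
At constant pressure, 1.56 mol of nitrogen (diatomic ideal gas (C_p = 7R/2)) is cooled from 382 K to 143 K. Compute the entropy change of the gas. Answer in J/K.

At constant pressure, ΔS = nC_p ln(T₂/T₁) with C_p = 7R/2 = 29.1 J mol⁻¹ K⁻¹.
ΔS = 1.56 × 29.1 × ln(143/382) = -44.6 J/K.

ΔS = -44.6 J/K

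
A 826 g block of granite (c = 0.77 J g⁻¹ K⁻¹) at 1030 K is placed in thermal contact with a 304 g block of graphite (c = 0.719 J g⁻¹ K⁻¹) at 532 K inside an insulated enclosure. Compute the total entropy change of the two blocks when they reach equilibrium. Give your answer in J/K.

ΔS_total = 31.6 J/K

Energy balance: T_f = (m₁c₁T₁ + m₂c₂T₂)/(m₁c₁ + m₂c₂) = 902.63 K.
ΔS₁ = m₁c₁ ln(T_f/T₁) = 636.02 × ln(902.63/1030) = -83.96 J/K.
ΔS₂ = m₂c₂ ln(T_f/T₂) = 218.576 × ln(902.63/532) = 115.6 J/K.
ΔS_total = -83.96 + 115.6 = 31.6 J/K.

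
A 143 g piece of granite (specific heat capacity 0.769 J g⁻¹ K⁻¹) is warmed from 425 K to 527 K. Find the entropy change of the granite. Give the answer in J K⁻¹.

ΔS = ∫dQ_rev/T = m c ln(T₂/T₁) = 143 × 0.769 × ln(527/425) = 23.7 J/K.

ΔS = 23.7 J/K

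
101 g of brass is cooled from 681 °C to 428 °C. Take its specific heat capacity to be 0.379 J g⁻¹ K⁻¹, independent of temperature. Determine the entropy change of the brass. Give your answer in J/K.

ΔS = -11.8 J/K

In kelvin: T₁ = 954.15 K, T₂ = 701.15 K. ΔS = ∫dQ_rev/T = m c ln(T₂/T₁) = 101 × 0.379 × ln(701.15/954.15) = -11.8 J/K.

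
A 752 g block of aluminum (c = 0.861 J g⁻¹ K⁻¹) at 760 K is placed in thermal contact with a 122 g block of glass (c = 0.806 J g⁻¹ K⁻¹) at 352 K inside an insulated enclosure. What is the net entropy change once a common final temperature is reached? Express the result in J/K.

Energy balance: T_f = (m₁c₁T₁ + m₂c₂T₂)/(m₁c₁ + m₂c₂) = 706.21 K.
ΔS₁ = m₁c₁ ln(T_f/T₁) = 647.472 × ln(706.21/760) = -47.53 J/K.
ΔS₂ = m₂c₂ ln(T_f/T₂) = 98.332 × ln(706.21/352) = 68.47 J/K.
ΔS_total = -47.53 + 68.47 = 20.9 J/K.

ΔS_total = 20.9 J/K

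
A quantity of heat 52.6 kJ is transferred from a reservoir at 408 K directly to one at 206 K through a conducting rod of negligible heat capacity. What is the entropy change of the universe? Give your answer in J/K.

ΔS_total = 126 J/K

ΔS_hot = −Q/T_H = −52600/408 = -128.9 J/K and ΔS_cold = +Q/T_C = 52600/206 = 255.3 J/K.
ΔS_total = -128.9 + 255.3 = 126 J/K, positive as the second law requires.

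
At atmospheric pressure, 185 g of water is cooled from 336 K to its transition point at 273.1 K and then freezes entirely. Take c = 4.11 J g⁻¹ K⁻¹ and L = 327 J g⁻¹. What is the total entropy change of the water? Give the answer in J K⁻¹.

ΔS = -379 J/K

Cooling step: ΔS₁ = m c ln(T_tr/T_i) = 185 × 4.11 × ln(273.1/336) = -157.6 J/K.
Phase change: ΔS₂ = −mL/T_tr = −185 × 327 / 273.1 = -221.5 J/K.
ΔS_total = (-157.6) + (-221.5) = -379 J/K.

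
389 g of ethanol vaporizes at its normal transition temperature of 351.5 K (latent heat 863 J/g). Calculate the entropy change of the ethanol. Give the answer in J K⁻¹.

ΔS = 955 J/K

Heat absorbed by the substance: Q = mL = 389 × 863 = 335707 J.
At constant T, ΔS = Q_rev/T = 335707 / 351.5 = 955 J/K.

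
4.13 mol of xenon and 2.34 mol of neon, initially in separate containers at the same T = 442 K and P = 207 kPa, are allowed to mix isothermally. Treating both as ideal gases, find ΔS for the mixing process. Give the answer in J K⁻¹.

ΔS_mix = 35.2 J/K

Mole fractions: x_A = 4.13/6.47 = 0.638, x_B = 0.362.
ΔS_mix = −R(n_A ln x_A + n_B ln x_B) = −8.314 × (4.13 ln 0.638 + 2.34 ln 0.362) = 35.2 J/K.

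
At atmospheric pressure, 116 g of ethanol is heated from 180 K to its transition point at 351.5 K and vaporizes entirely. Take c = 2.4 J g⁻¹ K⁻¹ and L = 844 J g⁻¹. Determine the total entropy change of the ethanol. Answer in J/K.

Warming step: ΔS₁ = m c ln(T_tr/T_i) = 116 × 2.4 × ln(351.5/180) = 186.3 J/K.
Phase change: ΔS₂ = +mL/T_tr = 116 × 844 / 351.5 = 278.5 J/K.
ΔS_total = (186.3) + (278.5) = 465 J/K.

ΔS = 465 J/K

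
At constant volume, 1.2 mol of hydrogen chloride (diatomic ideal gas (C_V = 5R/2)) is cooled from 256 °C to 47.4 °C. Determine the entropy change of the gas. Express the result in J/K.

In kelvin: T₁ = 529.15 K, T₂ = 320.55 K. At constant volume, ΔS = nC_V ln(T₂/T₁) with C_V = 5R/2 = 20.79 J mol⁻¹ K⁻¹.
ΔS = 1.2 × 20.79 × ln(320.55/529.15) = -12.5 J/K.

ΔS = -12.5 J/K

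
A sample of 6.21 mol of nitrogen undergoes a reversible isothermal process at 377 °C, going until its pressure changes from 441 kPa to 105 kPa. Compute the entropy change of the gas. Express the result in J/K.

ΔS_gas = 74.1 J/K

For an isothermal ideal gas ΔS_gas = nR ln(P₁/P₂) = 6.21 × 8.314 × ln(441/105) = 74.1 J/K.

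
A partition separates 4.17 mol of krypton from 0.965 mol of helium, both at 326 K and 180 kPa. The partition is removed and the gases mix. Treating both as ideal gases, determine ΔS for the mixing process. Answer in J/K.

Mole fractions: x_A = 4.17/5.13 = 0.812, x_B = 0.188.
ΔS_mix = −R(n_A ln x_A + n_B ln x_B) = −8.314 × (4.17 ln 0.812 + 0.965 ln 0.188) = 20.6 J/K.

ΔS_mix = 20.6 J/K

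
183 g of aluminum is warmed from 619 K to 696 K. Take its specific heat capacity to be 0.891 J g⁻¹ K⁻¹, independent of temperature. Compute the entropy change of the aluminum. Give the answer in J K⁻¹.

ΔS = ∫dQ_rev/T = m c ln(T₂/T₁) = 183 × 0.891 × ln(696/619) = 19.1 J/K.

ΔS = 19.1 J/K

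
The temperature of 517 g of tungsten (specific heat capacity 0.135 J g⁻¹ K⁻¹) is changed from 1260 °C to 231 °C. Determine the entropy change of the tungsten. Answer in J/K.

ΔS = -77.6 J/K

In kelvin: T₁ = 1533.15 K, T₂ = 504.15 K. ΔS = ∫dQ_rev/T = m c ln(T₂/T₁) = 517 × 0.135 × ln(504.15/1533.15) = -77.6 J/K.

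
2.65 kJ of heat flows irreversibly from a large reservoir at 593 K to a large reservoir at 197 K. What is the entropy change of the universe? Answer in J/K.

ΔS_hot = −Q/T_H = −2650/593 = -4.469 J/K and ΔS_cold = +Q/T_C = 2650/197 = 13.45 J/K.
ΔS_total = -4.469 + 13.45 = 8.98 J/K, positive as the second law requires.

ΔS_total = 8.98 J/K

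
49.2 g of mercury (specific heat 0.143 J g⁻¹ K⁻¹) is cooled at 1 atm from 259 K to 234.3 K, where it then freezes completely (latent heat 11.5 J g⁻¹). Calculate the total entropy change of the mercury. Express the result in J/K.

ΔS = -3.12 J/K

Cooling step: ΔS₁ = m c ln(T_tr/T_i) = 49.2 × 0.143 × ln(234.3/259) = -0.7051 J/K.
Phase change: ΔS₂ = −mL/T_tr = −49.2 × 11.5 / 234.3 = -2.415 J/K.
ΔS_total = (-0.7051) + (-2.415) = -3.12 J/K.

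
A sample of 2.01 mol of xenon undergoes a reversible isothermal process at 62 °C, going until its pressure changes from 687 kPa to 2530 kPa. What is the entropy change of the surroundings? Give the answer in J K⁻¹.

ΔS_surr = 21.8 J/K

For an isothermal ideal gas ΔS_gas = nR ln(P₁/P₂) = 2.01 × 8.314 × ln(687/2530) = -21.8 J/K.
The process is reversible, so ΔS_surr = −ΔS_gas = 21.8 J/K and ΔS_universe = 0.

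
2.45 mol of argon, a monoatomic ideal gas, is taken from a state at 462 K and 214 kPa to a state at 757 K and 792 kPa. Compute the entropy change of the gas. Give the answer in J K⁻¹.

ΔS = nC_p ln(T₂/T₁) − nR ln(P₂/P₁), with C_p = 5R/2 = 20.79 J mol⁻¹ K⁻¹ for a monoatomic ideal gas.
ΔS = 2.45 × [20.79 × ln(757/462) − 8.314 × ln(792/214)] = -1.51 J/K.

ΔS = -1.51 J/K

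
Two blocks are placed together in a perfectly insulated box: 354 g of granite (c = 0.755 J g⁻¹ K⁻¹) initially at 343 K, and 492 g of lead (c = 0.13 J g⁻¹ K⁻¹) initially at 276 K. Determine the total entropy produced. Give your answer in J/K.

ΔS_total = 1.17 J/K

Energy balance: T_f = (m₁c₁T₁ + m₂c₂T₂)/(m₁c₁ + m₂c₂) = 330.06 K.
ΔS₁ = m₁c₁ ln(T_f/T₁) = 267.27 × ln(330.06/343) = -10.276 J/K.
ΔS₂ = m₂c₂ ln(T_f/T₂) = 63.96 × ln(330.06/276) = 11.441 J/K.
ΔS_total = -10.276 + 11.441 = 1.17 J/K.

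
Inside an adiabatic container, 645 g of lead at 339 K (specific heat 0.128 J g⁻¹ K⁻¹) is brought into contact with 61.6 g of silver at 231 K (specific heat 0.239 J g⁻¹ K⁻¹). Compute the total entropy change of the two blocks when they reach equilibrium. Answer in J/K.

Energy balance: T_f = (m₁c₁T₁ + m₂c₂T₂)/(m₁c₁ + m₂c₂) = 322.66 K.
ΔS₁ = m₁c₁ ln(T_f/T₁) = 82.56 × ln(322.66/339) = -4.08 J/K.
ΔS₂ = m₂c₂ ln(T_f/T₂) = 14.7224 × ln(322.66/231) = 4.92 J/K.
ΔS_total = -4.08 + 4.92 = 0.84 J/K.

ΔS_total = 0.84 J/K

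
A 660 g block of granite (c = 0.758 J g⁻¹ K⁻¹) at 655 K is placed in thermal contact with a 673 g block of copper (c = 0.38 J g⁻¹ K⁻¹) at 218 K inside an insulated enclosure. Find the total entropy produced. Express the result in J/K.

ΔS_total = 88 J/K

Energy balance: T_f = (m₁c₁T₁ + m₂c₂T₂)/(m₁c₁ + m₂c₂) = 507.18 K.
ΔS₁ = m₁c₁ ln(T_f/T₁) = 500.28 × ln(507.18/655) = -127.96 J/K.
ΔS₂ = m₂c₂ ln(T_f/T₂) = 255.74 × ln(507.18/218) = 215.94 J/K.
ΔS_total = -127.96 + 215.94 = 88 J/K.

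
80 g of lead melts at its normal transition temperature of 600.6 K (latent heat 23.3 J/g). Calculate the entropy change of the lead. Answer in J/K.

ΔS = 3.1 J/K

Heat absorbed by the substance: Q = mL = 80 × 23.3 = 1864 J.
At constant T, ΔS = Q_rev/T = 1864 / 600.6 = 3.1 J/K.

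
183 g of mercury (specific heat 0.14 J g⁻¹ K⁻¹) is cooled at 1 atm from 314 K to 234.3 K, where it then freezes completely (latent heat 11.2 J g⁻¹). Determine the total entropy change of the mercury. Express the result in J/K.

ΔS = -16.2 J/K

Cooling step: ΔS₁ = m c ln(T_tr/T_i) = 183 × 0.14 × ln(234.3/314) = -7.501 J/K.
Phase change: ΔS₂ = −mL/T_tr = −183 × 11.2 / 234.3 = -8.748 J/K.
ΔS_total = (-7.501) + (-8.748) = -16.2 J/K.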